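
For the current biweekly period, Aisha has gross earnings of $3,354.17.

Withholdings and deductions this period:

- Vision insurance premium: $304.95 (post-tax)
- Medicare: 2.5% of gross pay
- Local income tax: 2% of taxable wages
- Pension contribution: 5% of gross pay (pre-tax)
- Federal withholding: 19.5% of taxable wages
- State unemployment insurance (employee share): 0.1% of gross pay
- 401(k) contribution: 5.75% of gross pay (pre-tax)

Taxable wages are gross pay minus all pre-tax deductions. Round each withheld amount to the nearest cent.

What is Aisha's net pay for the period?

$1,957.83

Pension contribution: $3,354.17 × 0.05 = $167.71
401(k) contribution: $3,354.17 × 0.0575 = $192.86
Pre-tax total = $167.71 + $192.86 = $360.57
Taxable wages = $3,354.17 − $360.57 = $2,993.60
Local income tax: $2,993.60 × 0.02 = $59.87
Federal withholding: $2,993.60 × 0.195 = $583.75
Medicare: $3,354.17 × 0.025 = $83.85
State unemployment insurance (employee share): $3,354.17 × 0.001 = $3.35
Vision insurance premium: $304.95
Total deductions = $167.71 + $192.86 + $59.87 + $583.75 + $83.85 + $3.35 + $304.95 = $1,396.34
Net pay = $3,354.17 − $1,396.34 = $1,957.83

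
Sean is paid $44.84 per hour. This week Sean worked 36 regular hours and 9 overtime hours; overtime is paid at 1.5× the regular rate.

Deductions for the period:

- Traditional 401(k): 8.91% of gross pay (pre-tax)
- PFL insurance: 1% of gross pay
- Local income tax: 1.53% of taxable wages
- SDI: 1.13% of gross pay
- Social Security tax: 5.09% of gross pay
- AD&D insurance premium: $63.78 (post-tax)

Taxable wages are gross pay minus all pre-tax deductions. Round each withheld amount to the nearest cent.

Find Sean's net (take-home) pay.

$1,766.85

Regular pay: 36 × $44.84 = $1,614.24
Overtime pay: 9 × $44.84 × 1.5 = $605.34
Gross pay = $1,614.24 + $605.34 = $2,219.58
Traditional 401(k): $2,219.58 × 0.0891 = $197.76
Taxable wages = $2,219.58 − $197.76 = $2,021.82
Local income tax: $2,021.82 × 0.0153 = $30.93
PFL insurance: $2,219.58 × 0.01 = $22.20
Social Security tax: $2,219.58 × 0.0509 = $112.98
SDI: $2,219.58 × 0.0113 = $25.08
AD&D insurance premium: $63.78
Total deductions = $197.76 + $30.93 + $22.20 + $112.98 + $25.08 + $63.78 = $452.73
Net pay = $2,219.58 − $452.73 = $1,766.85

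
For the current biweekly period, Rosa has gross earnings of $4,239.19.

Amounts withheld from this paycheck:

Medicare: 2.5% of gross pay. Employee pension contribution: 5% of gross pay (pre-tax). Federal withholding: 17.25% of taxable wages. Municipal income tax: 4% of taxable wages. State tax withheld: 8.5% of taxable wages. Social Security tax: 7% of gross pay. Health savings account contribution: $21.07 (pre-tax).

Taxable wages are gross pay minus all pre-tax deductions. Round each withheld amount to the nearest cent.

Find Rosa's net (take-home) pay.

Employee pension contribution: $4,239.19 × 0.05 = $211.96
Health savings account contribution: $21.07
Pre-tax total = $211.96 + $21.07 = $233.03
Taxable wages = $4,239.19 − $233.03 = $4,006.16
Federal withholding: $4,006.16 × 0.1725 = $691.06
State tax withheld: $4,006.16 × 0.085 = $340.52
Municipal income tax: $4,006.16 × 0.04 = $160.25
Medicare: $4,239.19 × 0.025 = $105.98
Social Security tax: $4,239.19 × 0.07 = $296.74
Total deductions = $211.96 + $21.07 + $691.06 + $340.52 + $160.25 + $105.98 + $296.74 = $1,827.58
Net pay = $4,239.19 − $1,827.58 = $2,411.61

$2,411.61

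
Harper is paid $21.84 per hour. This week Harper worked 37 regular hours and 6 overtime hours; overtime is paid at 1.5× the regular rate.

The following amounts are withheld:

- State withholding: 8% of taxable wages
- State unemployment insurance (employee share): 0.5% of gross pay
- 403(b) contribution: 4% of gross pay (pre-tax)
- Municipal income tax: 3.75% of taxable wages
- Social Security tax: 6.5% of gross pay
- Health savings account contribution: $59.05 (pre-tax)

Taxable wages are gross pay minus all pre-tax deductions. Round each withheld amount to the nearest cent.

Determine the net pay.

Regular pay: 37 × $21.84 = $808.08
Overtime pay: 6 × $21.84 × 1.5 = $196.56
Gross pay = $808.08 + $196.56 = $1,004.64
403(b) contribution: $1,004.64 × 0.04 = $40.19
Health savings account contribution: $59.05
Pre-tax total = $40.19 + $59.05 = $99.24
Taxable wages = $1,004.64 − $99.24 = $905.40
Municipal income tax: $905.40 × 0.0375 = $33.95
State withholding: $905.40 × 0.08 = $72.43
State unemployment insurance (employee share): $1,004.64 × 0.005 = $5.02
Social Security tax: $1,004.64 × 0.065 = $65.30
Total deductions = $40.19 + $59.05 + $33.95 + $72.43 + $5.02 + $65.30 = $275.94
Net pay = $1,004.64 − $275.94 = $728.70

$728.70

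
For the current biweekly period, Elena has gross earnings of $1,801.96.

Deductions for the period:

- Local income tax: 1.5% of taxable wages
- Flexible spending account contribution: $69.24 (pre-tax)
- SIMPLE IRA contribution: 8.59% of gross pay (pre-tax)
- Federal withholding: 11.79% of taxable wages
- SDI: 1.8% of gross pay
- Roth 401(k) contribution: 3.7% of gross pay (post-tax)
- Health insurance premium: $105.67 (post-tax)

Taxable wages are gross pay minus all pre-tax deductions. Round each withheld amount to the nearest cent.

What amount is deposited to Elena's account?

$1,163.44

Flexible spending account contribution: $69.24
SIMPLE IRA contribution: $1,801.96 × 0.0859 = $154.79
Pre-tax total = $69.24 + $154.79 = $224.03
Taxable wages = $1,801.96 − $224.03 = $1,577.93
Local income tax: $1,577.93 × 0.015 = $23.67
Federal withholding: $1,577.93 × 0.1179 = $186.04
SDI: $1,801.96 × 0.018 = $32.44
Roth 401(k) contribution: $1,801.96 × 0.037 = $66.67
Health insurance premium: $105.67
Total deductions = $69.24 + $154.79 + $23.67 + $186.04 + $32.44 + $66.67 + $105.67 = $638.52
Net pay = $1,801.96 − $638.52 = $1,163.44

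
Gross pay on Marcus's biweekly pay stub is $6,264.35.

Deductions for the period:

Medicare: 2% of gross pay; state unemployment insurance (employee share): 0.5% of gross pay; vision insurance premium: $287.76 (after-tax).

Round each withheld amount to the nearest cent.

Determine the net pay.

State unemployment insurance (employee share): $6,264.35 × 0.005 = $31.32
Medicare: $6,264.35 × 0.02 = $125.29
Vision insurance premium: $287.76
Total deductions = $31.32 + $125.29 + $287.76 = $444.37
Net pay = $6,264.35 − $444.37 = $5,819.98

$5,819.98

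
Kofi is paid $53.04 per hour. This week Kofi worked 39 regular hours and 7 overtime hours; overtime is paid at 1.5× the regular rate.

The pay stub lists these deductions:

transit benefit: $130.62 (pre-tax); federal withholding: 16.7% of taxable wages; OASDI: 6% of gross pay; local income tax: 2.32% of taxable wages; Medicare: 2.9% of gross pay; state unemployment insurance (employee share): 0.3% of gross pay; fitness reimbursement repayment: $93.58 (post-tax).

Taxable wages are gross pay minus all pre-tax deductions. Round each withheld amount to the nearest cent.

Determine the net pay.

$1685.21

Regular pay: 39 × $53.04 = $2068.56
Overtime pay: 7 × $53.04 × 1.5 = $556.92
Gross pay = $2068.56 + $556.92 = $2625.48
Transit benefit: $130.62
Taxable wages = $2625.48 − $130.62 = $2494.86
Federal withholding: $2494.86 × 0.167 = $416.64
Local income tax: $2494.86 × 0.0232 = $57.88
State unemployment insurance (employee share): $2625.48 × 0.003 = $7.88
Medicare: $2625.48 × 0.029 = $76.14
OASDI: $2625.48 × 0.06 = $157.53
Fitness reimbursement repayment: $93.58
Total deductions = $130.62 + $416.64 + $57.88 + $7.88 + $76.14 + $157.53 + $93.58 = $940.27
Net pay = $2625.48 − $940.27 = $1685.21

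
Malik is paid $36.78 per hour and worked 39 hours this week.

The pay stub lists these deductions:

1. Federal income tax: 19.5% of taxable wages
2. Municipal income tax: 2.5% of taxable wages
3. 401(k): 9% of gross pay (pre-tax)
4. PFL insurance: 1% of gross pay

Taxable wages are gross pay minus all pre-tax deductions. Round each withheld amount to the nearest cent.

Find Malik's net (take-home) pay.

$1003.81

Gross pay: 39 × $36.78 = $1434.42
401(k): $1434.42 × 0.09 = $129.10
Taxable wages = $1434.42 − $129.10 = $1305.32
Municipal income tax: $1305.32 × 0.025 = $32.63
Federal income tax: $1305.32 × 0.195 = $254.54
PFL insurance: $1434.42 × 0.01 = $14.34
Total deductions = $129.10 + $32.63 + $254.54 + $14.34 = $430.61
Net pay = $1434.42 − $430.61 = $1003.81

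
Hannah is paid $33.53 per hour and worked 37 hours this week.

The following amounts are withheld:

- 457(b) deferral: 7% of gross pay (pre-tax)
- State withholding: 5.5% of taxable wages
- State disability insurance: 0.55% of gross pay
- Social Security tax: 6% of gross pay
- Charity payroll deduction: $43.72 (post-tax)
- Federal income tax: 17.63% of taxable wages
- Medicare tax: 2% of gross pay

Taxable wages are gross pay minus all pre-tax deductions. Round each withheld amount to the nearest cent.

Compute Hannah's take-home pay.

$737.11

Gross pay: 37 × $33.53 = $1,240.61
457(b) deferral: $1,240.61 × 0.07 = $86.84
Taxable wages = $1,240.61 − $86.84 = $1,153.77
State withholding: $1,153.77 × 0.055 = $63.46
Federal income tax: $1,153.77 × 0.1763 = $203.41
State disability insurance: $1,240.61 × 0.0055 = $6.82
Medicare tax: $1,240.61 × 0.02 = $24.81
Social Security tax: $1,240.61 × 0.06 = $74.44
Charity payroll deduction: $43.72
Total deductions = $86.84 + $63.46 + $203.41 + $6.82 + $24.81 + $74.44 + $43.72 = $503.50
Net pay = $1,240.61 − $503.50 = $737.11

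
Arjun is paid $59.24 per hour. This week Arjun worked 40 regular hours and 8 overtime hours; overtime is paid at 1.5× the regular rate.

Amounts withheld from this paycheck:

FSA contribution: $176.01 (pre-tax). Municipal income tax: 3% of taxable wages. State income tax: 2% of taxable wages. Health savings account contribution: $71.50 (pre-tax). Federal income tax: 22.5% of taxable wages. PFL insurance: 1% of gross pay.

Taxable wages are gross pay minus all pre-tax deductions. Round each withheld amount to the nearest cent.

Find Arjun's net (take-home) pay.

$2,023.10

Regular pay: 40 × $59.24 = $2,369.60
Overtime pay: 8 × $59.24 × 1.5 = $710.88
Gross pay = $2,369.60 + $710.88 = $3,080.48
FSA contribution: $176.01
Health savings account contribution: $71.50
Pre-tax total = $176.01 + $71.50 = $247.51
Taxable wages = $3,080.48 − $247.51 = $2,832.97
State income tax: $2,832.97 × 0.02 = $56.66
Municipal income tax: $2,832.97 × 0.03 = $84.99
Federal income tax: $2,832.97 × 0.225 = $637.42
PFL insurance: $3,080.48 × 0.01 = $30.80
Total deductions = $176.01 + $71.50 + $56.66 + $84.99 + $637.42 + $30.80 = $1,057.38
Net pay = $3,080.48 − $1,057.38 = $2,023.10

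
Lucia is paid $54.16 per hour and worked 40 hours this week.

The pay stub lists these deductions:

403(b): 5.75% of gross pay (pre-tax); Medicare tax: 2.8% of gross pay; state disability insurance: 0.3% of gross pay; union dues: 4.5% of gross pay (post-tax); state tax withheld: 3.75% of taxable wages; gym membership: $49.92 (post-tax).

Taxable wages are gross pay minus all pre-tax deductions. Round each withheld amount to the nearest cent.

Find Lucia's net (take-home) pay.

Gross pay: 40 × $54.16 = $2166.40
403(b): $2166.40 × 0.0575 = $124.57
Taxable wages = $2166.40 − $124.57 = $2041.83
State tax withheld: $2041.83 × 0.0375 = $76.57
Medicare tax: $2166.40 × 0.028 = $60.66
State disability insurance: $2166.40 × 0.003 = $6.50
Gym membership: $49.92
Union dues: $2166.40 × 0.045 = $97.49
Total deductions = $124.57 + $76.57 + $60.66 + $6.50 + $49.92 + $97.49 = $415.71
Net pay = $2166.40 − $415.71 = $1750.69

$1750.69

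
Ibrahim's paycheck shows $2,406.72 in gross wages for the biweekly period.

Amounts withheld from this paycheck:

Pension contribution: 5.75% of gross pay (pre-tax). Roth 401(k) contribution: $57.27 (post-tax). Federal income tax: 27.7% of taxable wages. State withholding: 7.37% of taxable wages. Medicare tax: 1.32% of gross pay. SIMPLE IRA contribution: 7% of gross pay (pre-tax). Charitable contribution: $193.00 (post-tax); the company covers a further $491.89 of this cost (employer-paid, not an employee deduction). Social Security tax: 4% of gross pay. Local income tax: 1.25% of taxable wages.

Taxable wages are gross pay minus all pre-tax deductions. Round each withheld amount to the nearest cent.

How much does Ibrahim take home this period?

Pension contribution: $2,406.72 × 0.0575 = $138.39
SIMPLE IRA contribution: $2,406.72 × 0.07 = $168.47
Pre-tax total = $138.39 + $168.47 = $306.86
Taxable wages = $2,406.72 − $306.86 = $2,099.86
Federal income tax: $2,099.86 × 0.277 = $581.66
Local income tax: $2,099.86 × 0.0125 = $26.25
State withholding: $2,099.86 × 0.0737 = $154.76
Social Security tax: $2,406.72 × 0.04 = $96.27
Medicare tax: $2,406.72 × 0.0132 = $31.77
Charitable contribution: $193.00
Roth 401(k) contribution: $57.27
(Employer's $491.89 toward charitable contribution is not withheld from the employee.)
Total deductions = $138.39 + $168.47 + $581.66 + $26.25 + $154.76 + $96.27 + $31.77 + $193.00 + $57.27 = $1,447.84
Net pay = $2,406.72 − $1,447.84 = $958.88

$958.88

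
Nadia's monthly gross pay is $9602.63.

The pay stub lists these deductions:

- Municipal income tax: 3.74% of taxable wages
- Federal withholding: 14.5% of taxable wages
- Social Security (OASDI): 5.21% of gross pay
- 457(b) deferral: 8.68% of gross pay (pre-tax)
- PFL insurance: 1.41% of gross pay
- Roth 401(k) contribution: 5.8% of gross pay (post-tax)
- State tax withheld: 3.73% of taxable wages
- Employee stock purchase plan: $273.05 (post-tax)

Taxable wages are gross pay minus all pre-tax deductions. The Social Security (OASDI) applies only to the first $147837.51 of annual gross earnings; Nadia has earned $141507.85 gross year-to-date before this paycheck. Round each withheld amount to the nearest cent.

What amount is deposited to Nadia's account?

$5547.36

457(b) deferral: $9602.63 × 0.0868 = $833.51
Taxable wages = $9602.63 − $833.51 = $8769.12
Federal withholding: $8769.12 × 0.145 = $1271.52
Municipal income tax: $8769.12 × 0.0374 = $327.97
State tax withheld: $8769.12 × 0.0373 = $327.09
PFL insurance: $9602.63 × 0.0141 = $135.40
Social Security (OASDI): only $147837.51 − $141507.85 = $6329.66 of this check is subject → $6329.66 × 0.0521 = $329.78
Roth 401(k) contribution: $9602.63 × 0.058 = $556.95
Employee stock purchase plan: $273.05
Total deductions = $833.51 + $1271.52 + $327.97 + $327.09 + $135.40 + $329.78 + $556.95 + $273.05 = $4055.27
Net pay = $9602.63 − $4055.27 = $5547.36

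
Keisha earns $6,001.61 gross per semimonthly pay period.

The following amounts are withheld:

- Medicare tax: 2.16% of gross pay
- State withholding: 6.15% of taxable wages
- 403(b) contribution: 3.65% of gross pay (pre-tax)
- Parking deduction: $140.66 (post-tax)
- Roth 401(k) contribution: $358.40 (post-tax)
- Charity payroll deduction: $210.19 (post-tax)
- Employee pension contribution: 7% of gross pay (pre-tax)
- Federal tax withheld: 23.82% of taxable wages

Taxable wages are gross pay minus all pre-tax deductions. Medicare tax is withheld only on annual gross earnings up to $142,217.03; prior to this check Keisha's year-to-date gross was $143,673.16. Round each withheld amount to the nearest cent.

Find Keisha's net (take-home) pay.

$3,046.07

Employee pension contribution: $6,001.61 × 0.07 = $420.11
403(b) contribution: $6,001.61 × 0.0365 = $219.06
Pre-tax total = $420.11 + $219.06 = $639.17
Taxable wages = $6,001.61 − $639.17 = $5,362.44
Federal tax withheld: $5,362.44 × 0.2382 = $1,277.33
State withholding: $5,362.44 × 0.0615 = $329.79
Medicare tax: annual cap $142,217.03 already reached (YTD $143,673.16), so $0.00
Charity payroll deduction: $210.19
Roth 401(k) contribution: $358.40
Parking deduction: $140.66
Total deductions = $420.11 + $219.06 + $1,277.33 + $329.79 + $0.00 + $210.19 + $358.40 + $140.66 = $2,955.54
Net pay = $6,001.61 − $2,955.54 = $3,046.07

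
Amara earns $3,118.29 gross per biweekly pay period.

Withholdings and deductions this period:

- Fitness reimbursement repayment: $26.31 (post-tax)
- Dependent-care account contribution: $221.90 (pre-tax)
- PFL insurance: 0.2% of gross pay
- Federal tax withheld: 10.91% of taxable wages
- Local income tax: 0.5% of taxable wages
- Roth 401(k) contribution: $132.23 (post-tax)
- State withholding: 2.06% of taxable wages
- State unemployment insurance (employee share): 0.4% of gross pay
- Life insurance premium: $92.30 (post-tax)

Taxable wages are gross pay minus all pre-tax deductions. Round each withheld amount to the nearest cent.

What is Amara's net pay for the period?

$2,236.69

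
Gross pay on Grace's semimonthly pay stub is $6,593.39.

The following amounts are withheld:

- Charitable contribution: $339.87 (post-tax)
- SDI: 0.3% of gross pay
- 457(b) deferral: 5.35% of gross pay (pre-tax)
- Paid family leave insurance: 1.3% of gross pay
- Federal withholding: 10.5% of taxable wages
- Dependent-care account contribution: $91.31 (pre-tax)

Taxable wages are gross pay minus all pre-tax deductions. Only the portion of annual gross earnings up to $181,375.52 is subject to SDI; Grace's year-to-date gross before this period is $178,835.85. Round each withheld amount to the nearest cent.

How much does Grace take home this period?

$5,070.45

457(b) deferral: $6,593.39 × 0.0535 = $352.75
Dependent-care account contribution: $91.31
Pre-tax total = $352.75 + $91.31 = $444.06
Taxable wages = $6,593.39 − $444.06 = $6,149.33
Federal withholding: $6,149.33 × 0.105 = $645.68
SDI: only $181,375.52 − $178,835.85 = $2,539.67 of this check is subject → $2,539.67 × 0.003 = $7.62
Paid family leave insurance: $6,593.39 × 0.013 = $85.71
Charitable contribution: $339.87
Total deductions = $352.75 + $91.31 + $645.68 + $7.62 + $85.71 + $339.87 = $1,522.94
Net pay = $6,593.39 − $1,522.94 = $5,070.45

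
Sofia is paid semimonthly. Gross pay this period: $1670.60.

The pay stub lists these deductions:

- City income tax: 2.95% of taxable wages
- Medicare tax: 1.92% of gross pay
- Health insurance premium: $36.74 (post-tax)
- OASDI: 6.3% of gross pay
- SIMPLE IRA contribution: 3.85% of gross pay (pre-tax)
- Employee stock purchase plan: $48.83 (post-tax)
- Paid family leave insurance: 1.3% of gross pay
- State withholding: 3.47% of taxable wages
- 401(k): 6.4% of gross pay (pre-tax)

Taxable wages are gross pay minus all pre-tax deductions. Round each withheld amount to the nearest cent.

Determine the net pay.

401(k): $1670.60 × 0.064 = $106.92
SIMPLE IRA contribution: $1670.60 × 0.0385 = $64.32
Pre-tax total = $106.92 + $64.32 = $171.24
Taxable wages = $1670.60 − $171.24 = $1499.36
City income tax: $1499.36 × 0.0295 = $44.23
State withholding: $1499.36 × 0.0347 = $52.03
OASDI: $1670.60 × 0.063 = $105.25
Paid family leave insurance: $1670.60 × 0.013 = $21.72
Medicare tax: $1670.60 × 0.0192 = $32.08
Health insurance premium: $36.74
Employee stock purchase plan: $48.83
Total deductions = $106.92 + $64.32 + $44.23 + $52.03 + $105.25 + $21.72 + $32.08 + $36.74 + $48.83 = $512.12
Net pay = $1670.60 − $512.12 = $1158.48

$1158.48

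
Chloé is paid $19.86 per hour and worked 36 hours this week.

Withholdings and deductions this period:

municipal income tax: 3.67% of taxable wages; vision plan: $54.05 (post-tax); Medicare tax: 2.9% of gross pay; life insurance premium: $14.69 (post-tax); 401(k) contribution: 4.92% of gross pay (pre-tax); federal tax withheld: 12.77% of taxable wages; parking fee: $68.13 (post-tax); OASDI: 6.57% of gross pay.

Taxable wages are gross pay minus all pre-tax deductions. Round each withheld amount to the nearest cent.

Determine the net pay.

$363.45

Gross pay: 36 × $19.86 = $714.96
401(k) contribution: $714.96 × 0.0492 = $35.18
Taxable wages = $714.96 − $35.18 = $679.78
Municipal income tax: $679.78 × 0.0367 = $24.95
Federal tax withheld: $679.78 × 0.1277 = $86.81
Medicare tax: $714.96 × 0.029 = $20.73
OASDI: $714.96 × 0.0657 = $46.97
Parking fee: $68.13
Vision plan: $54.05
Life insurance premium: $14.69
Total deductions = $35.18 + $24.95 + $86.81 + $20.73 + $46.97 + $68.13 + $54.05 + $14.69 = $351.51
Net pay = $714.96 − $351.51 = $363.45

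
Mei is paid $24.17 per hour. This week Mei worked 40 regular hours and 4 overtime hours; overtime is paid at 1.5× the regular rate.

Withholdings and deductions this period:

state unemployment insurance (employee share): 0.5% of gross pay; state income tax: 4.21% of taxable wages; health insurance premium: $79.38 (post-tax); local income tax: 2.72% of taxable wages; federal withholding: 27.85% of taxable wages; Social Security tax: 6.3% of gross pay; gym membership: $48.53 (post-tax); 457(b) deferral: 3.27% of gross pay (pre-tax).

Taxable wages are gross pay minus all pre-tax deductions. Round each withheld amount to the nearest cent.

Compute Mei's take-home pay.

Regular pay: 40 × $24.17 = $966.80
Overtime pay: 4 × $24.17 × 1.5 = $145.02
Gross pay = $966.80 + $145.02 = $1111.82
457(b) deferral: $1111.82 × 0.0327 = $36.36
Taxable wages = $1111.82 − $36.36 = $1075.46
State income tax: $1075.46 × 0.0421 = $45.28
Federal withholding: $1075.46 × 0.2785 = $299.52
Local income tax: $1075.46 × 0.0272 = $29.25
State unemployment insurance (employee share): $1111.82 × 0.005 = $5.56
Social Security tax: $1111.82 × 0.063 = $70.04
Gym membership: $48.53
Health insurance premium: $79.38
Total deductions = $36.36 + $45.28 + $299.52 + $29.25 + $5.56 + $70.04 + $48.53 + $79.38 = $613.92
Net pay = $1111.82 − $613.92 = $497.90

$497.90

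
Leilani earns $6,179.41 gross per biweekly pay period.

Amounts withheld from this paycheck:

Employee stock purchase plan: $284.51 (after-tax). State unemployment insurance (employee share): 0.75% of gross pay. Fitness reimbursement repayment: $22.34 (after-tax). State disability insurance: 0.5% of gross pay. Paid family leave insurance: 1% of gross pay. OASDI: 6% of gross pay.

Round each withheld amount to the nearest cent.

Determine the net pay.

State disability insurance: $6,179.41 × 0.005 = $30.90
OASDI: $6,179.41 × 0.06 = $370.76
State unemployment insurance (employee share): $6,179.41 × 0.0075 = $46.35
Paid family leave insurance: $6,179.41 × 0.01 = $61.79
Employee stock purchase plan: $284.51
Fitness reimbursement repayment: $22.34
Total deductions = $30.90 + $370.76 + $46.35 + $61.79 + $284.51 + $22.34 = $816.65
Net pay = $6,179.41 − $816.65 = $5,362.76

$5,362.76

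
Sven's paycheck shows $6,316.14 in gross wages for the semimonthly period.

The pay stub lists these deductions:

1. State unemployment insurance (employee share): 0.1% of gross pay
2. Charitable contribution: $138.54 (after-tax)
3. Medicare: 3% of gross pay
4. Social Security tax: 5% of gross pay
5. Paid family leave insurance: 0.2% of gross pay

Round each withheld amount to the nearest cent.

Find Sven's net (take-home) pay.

$5,653.36

Medicare: $6,316.14 × 0.03 = $189.48
Paid family leave insurance: $6,316.14 × 0.002 = $12.63
Social Security tax: $6,316.14 × 0.05 = $315.81
State unemployment insurance (employee share): $6,316.14 × 0.001 = $6.32
Charitable contribution: $138.54
Total deductions = $189.48 + $12.63 + $315.81 + $6.32 + $138.54 = $662.78
Net pay = $6,316.14 − $662.78 = $5,653.36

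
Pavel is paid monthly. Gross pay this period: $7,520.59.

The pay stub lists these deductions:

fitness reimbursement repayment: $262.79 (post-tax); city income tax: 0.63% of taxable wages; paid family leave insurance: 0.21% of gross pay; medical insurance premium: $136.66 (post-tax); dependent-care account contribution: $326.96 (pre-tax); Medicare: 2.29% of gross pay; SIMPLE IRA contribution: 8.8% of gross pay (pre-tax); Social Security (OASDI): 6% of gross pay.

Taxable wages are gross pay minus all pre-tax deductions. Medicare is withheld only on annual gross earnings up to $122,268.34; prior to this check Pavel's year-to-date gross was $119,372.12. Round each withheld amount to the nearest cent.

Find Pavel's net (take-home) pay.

SIMPLE IRA contribution: $7,520.59 × 0.088 = $661.81
Dependent-care account contribution: $326.96
Pre-tax total = $661.81 + $326.96 = $988.77
Taxable wages = $7,520.59 − $988.77 = $6,531.82
City income tax: $6,531.82 × 0.0063 = $41.15
Medicare: only $122,268.34 − $119,372.12 = $2,896.22 of this check is subject → $2,896.22 × 0.0229 = $66.32
Social Security (OASDI): $7,520.59 × 0.06 = $451.24
Paid family leave insurance: $7,520.59 × 0.0021 = $15.79
Medical insurance premium: $136.66
Fitness reimbursement repayment: $262.79
Total deductions = $661.81 + $326.96 + $41.15 + $66.32 + $451.24 + $15.79 + $136.66 + $262.79 = $1,962.72
Net pay = $7,520.59 − $1,962.72 = $5,557.87

$5,557.87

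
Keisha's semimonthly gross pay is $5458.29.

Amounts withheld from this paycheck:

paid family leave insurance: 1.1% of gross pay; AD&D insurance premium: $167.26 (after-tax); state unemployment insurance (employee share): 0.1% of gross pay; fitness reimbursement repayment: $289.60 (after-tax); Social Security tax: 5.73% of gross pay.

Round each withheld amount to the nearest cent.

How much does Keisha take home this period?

State unemployment insurance (employee share): $5458.29 × 0.001 = $5.46
Social Security tax: $5458.29 × 0.0573 = $312.76
Paid family leave insurance: $5458.29 × 0.011 = $60.04
Fitness reimbursement repayment: $289.60
AD&D insurance premium: $167.26
Total deductions = $5.46 + $312.76 + $60.04 + $289.60 + $167.26 = $835.12
Net pay = $5458.29 − $835.12 = $4623.17

$4623.17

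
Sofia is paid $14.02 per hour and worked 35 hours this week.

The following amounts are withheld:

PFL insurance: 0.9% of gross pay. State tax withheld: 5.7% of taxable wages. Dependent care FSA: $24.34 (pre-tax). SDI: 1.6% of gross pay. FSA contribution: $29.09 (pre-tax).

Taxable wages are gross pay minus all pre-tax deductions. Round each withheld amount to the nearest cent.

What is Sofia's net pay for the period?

Gross pay: 35 × $14.02 = $490.70
FSA contribution: $29.09
Dependent care FSA: $24.34
Pre-tax total = $29.09 + $24.34 = $53.43
Taxable wages = $490.70 − $53.43 = $437.27
State tax withheld: $437.27 × 0.057 = $24.92
SDI: $490.70 × 0.016 = $7.85
PFL insurance: $490.70 × 0.009 = $4.42
Total deductions = $29.09 + $24.34 + $24.92 + $7.85 + $4.42 = $90.62
Net pay = $490.70 − $90.62 = $400.08

$400.08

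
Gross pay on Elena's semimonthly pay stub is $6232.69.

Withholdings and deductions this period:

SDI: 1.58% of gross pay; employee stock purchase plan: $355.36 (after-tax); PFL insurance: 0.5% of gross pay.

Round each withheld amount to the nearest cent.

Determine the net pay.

SDI: $6232.69 × 0.0158 = $98.48
PFL insurance: $6232.69 × 0.005 = $31.16
Employee stock purchase plan: $355.36
Total deductions = $98.48 + $31.16 + $355.36 = $485.00
Net pay = $6232.69 − $485.00 = $5747.69

$5747.69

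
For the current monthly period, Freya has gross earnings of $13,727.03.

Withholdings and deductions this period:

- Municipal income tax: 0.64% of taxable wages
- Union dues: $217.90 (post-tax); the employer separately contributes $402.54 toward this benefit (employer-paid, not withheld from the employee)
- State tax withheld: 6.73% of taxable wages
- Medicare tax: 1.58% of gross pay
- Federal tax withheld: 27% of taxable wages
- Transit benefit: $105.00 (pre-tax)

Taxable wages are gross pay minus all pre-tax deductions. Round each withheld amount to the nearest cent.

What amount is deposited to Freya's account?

$8,505.35

Transit benefit: $105.00
Taxable wages = $13,727.03 − $105.00 = $13,622.03
Municipal income tax: $13,622.03 × 0.0064 = $87.18
State tax withheld: $13,622.03 × 0.0673 = $916.76
Federal tax withheld: $13,622.03 × 0.27 = $3,677.95
Medicare tax: $13,727.03 × 0.0158 = $216.89
Union dues: $217.90
(Employer's $402.54 toward union dues is not withheld from the employee.)
Total deductions = $105.00 + $87.18 + $916.76 + $3,677.95 + $216.89 + $217.90 = $5,221.68
Net pay = $13,727.03 − $5,221.68 = $8,505.35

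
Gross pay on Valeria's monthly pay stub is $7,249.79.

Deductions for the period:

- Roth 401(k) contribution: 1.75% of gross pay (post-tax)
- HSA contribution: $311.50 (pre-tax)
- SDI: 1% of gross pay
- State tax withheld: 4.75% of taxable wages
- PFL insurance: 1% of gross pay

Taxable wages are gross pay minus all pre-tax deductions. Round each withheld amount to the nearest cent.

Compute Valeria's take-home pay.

$6,336.85

HSA contribution: $311.50
Taxable wages = $7,249.79 − $311.50 = $6,938.29
State tax withheld: $6,938.29 × 0.0475 = $329.57
SDI: $7,249.79 × 0.01 = $72.50
PFL insurance: $7,249.79 × 0.01 = $72.50
Roth 401(k) contribution: $7,249.79 × 0.0175 = $126.87
Total deductions = $311.50 + $329.57 + $72.50 + $72.50 + $126.87 = $912.94
Net pay = $7,249.79 − $912.94 = $6,336.85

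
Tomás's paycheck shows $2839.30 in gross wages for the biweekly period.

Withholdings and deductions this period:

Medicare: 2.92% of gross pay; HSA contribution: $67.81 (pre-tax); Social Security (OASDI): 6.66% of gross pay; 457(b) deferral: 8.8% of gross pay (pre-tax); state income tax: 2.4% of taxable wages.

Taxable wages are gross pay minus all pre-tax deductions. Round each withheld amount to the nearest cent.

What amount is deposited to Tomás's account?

457(b) deferral: $2839.30 × 0.088 = $249.86
HSA contribution: $67.81
Pre-tax total = $249.86 + $67.81 = $317.67
Taxable wages = $2839.30 − $317.67 = $2521.63
State income tax: $2521.63 × 0.024 = $60.52
Social Security (OASDI): $2839.30 × 0.0666 = $189.10
Medicare: $2839.30 × 0.0292 = $82.91
Total deductions = $249.86 + $67.81 + $60.52 + $189.10 + $82.91 = $650.20
Net pay = $2839.30 − $650.20 = $2189.10

$2189.10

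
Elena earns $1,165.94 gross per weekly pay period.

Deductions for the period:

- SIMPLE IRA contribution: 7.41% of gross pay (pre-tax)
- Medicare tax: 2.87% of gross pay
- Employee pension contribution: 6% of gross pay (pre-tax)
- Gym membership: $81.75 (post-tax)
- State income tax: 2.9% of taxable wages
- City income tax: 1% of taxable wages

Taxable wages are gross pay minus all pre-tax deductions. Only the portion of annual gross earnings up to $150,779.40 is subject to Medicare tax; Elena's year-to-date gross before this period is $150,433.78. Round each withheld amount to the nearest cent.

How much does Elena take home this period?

SIMPLE IRA contribution: $1,165.94 × 0.0741 = $86.40
Employee pension contribution: $1,165.94 × 0.06 = $69.96
Pre-tax total = $86.40 + $69.96 = $156.36
Taxable wages = $1,165.94 − $156.36 = $1,009.58
City income tax: $1,009.58 × 0.01 = $10.10
State income tax: $1,009.58 × 0.029 = $29.28
Medicare tax: only $150,779.40 − $150,433.78 = $345.62 of this check is subject → $345.62 × 0.0287 = $9.92
Gym membership: $81.75
Total deductions = $86.40 + $69.96 + $10.10 + $29.28 + $9.92 + $81.75 = $287.41
Net pay = $1,165.94 − $287.41 = $878.53

$878.53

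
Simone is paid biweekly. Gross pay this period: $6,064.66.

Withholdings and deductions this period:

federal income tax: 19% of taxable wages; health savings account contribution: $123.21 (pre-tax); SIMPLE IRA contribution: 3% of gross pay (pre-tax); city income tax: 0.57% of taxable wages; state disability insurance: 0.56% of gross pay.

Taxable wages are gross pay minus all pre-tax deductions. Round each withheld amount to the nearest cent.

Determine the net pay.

Health savings account contribution: $123.21
SIMPLE IRA contribution: $6,064.66 × 0.03 = $181.94
Pre-tax total = $123.21 + $181.94 = $305.15
Taxable wages = $6,064.66 − $305.15 = $5,759.51
Federal income tax: $5,759.51 × 0.19 = $1,094.31
City income tax: $5,759.51 × 0.0057 = $32.83
State disability insurance: $6,064.66 × 0.0056 = $33.96
Total deductions = $123.21 + $181.94 + $1,094.31 + $32.83 + $33.96 = $1,466.25
Net pay = $6,064.66 − $1,466.25 = $4,598.41

$4,598.41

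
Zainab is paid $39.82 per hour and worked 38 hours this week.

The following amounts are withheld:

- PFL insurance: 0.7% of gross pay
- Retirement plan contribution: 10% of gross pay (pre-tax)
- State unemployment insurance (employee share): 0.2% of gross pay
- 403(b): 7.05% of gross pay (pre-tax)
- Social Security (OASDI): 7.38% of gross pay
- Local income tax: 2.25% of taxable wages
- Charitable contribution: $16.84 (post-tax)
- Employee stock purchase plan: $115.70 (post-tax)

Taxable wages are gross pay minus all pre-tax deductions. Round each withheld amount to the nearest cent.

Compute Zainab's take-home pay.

Gross pay: 38 × $39.82 = $1,513.16
403(b): $1,513.16 × 0.0705 = $106.68
Retirement plan contribution: $1,513.16 × 0.1 = $151.32
Pre-tax total = $106.68 + $151.32 = $258.00
Taxable wages = $1,513.16 − $258.00 = $1,255.16
Local income tax: $1,255.16 × 0.0225 = $28.24
State unemployment insurance (employee share): $1,513.16 × 0.002 = $3.03
Social Security (OASDI): $1,513.16 × 0.0738 = $111.67
PFL insurance: $1,513.16 × 0.007 = $10.59
Employee stock purchase plan: $115.70
Charitable contribution: $16.84
Total deductions = $106.68 + $151.32 + $28.24 + $3.03 + $111.67 + $10.59 + $115.70 + $16.84 = $544.07
Net pay = $1,513.16 − $544.07 = $969.09

$969.09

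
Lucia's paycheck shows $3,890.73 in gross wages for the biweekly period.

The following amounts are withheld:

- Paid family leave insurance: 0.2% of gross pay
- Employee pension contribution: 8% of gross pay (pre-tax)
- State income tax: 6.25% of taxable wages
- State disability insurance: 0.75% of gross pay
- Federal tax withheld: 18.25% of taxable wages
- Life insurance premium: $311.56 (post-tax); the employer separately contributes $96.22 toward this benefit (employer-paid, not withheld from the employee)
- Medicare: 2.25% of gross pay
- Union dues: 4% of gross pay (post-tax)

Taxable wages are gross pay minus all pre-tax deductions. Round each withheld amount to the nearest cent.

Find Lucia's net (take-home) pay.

$2,110.81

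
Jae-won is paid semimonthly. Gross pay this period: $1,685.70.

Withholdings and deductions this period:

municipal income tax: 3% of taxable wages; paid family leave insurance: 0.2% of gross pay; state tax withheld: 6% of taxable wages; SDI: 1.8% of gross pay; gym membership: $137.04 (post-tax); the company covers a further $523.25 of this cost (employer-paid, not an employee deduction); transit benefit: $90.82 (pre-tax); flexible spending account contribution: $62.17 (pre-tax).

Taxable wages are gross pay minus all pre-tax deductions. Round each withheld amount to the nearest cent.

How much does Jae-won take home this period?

$1,224.02

Flexible spending account contribution: $62.17
Transit benefit: $90.82
Pre-tax total = $62.17 + $90.82 = $152.99
Taxable wages = $1,685.70 − $152.99 = $1,532.71
Municipal income tax: $1,532.71 × 0.03 = $45.98
State tax withheld: $1,532.71 × 0.06 = $91.96
Paid family leave insurance: $1,685.70 × 0.002 = $3.37
SDI: $1,685.70 × 0.018 = $30.34
Gym membership: $137.04
(Employer's $523.25 toward gym membership is not withheld from the employee.)
Total deductions = $62.17 + $90.82 + $45.98 + $91.96 + $3.37 + $30.34 + $137.04 = $461.68
Net pay = $1,685.70 − $461.68 = $1,224.02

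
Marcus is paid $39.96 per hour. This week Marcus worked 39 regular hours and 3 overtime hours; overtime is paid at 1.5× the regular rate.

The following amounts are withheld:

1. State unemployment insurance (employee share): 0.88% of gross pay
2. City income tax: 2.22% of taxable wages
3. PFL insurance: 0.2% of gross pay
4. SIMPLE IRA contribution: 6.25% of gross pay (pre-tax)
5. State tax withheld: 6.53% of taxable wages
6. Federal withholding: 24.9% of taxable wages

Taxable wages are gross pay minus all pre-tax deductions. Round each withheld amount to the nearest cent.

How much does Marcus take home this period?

$1,062.47

Regular pay: 39 × $39.96 = $1,558.44
Overtime pay: 3 × $39.96 × 1.5 = $179.82
Gross pay = $1,558.44 + $179.82 = $1,738.26
SIMPLE IRA contribution: $1,738.26 × 0.0625 = $108.64
Taxable wages = $1,738.26 − $108.64 = $1,629.62
City income tax: $1,629.62 × 0.0222 = $36.18
State tax withheld: $1,629.62 × 0.0653 = $106.41
Federal withholding: $1,629.62 × 0.249 = $405.78
State unemployment insurance (employee share): $1,738.26 × 0.0088 = $15.30
PFL insurance: $1,738.26 × 0.002 = $3.48
Total deductions = $108.64 + $36.18 + $106.41 + $405.78 + $15.30 + $3.48 = $675.79
Net pay = $1,738.26 − $675.79 = $1,062.47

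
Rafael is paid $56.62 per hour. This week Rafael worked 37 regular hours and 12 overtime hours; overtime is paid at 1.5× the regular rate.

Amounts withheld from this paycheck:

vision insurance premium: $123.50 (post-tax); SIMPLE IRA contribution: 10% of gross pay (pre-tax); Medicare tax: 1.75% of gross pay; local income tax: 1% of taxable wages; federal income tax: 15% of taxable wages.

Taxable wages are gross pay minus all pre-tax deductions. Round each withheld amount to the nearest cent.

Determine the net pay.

$2,176.26

Regular pay: 37 × $56.62 = $2,094.94
Overtime pay: 12 × $56.62 × 1.5 = $1,019.16
Gross pay = $2,094.94 + $1,019.16 = $3,114.10
SIMPLE IRA contribution: $3,114.10 × 0.1 = $311.41
Taxable wages = $3,114.10 − $311.41 = $2,802.69
Local income tax: $2,802.69 × 0.01 = $28.03
Federal income tax: $2,802.69 × 0.15 = $420.40
Medicare tax: $3,114.10 × 0.0175 = $54.50
Vision insurance premium: $123.50
Total deductions = $311.41 + $28.03 + $420.40 + $54.50 + $123.50 = $937.84
Net pay = $3,114.10 − $937.84 = $2,176.26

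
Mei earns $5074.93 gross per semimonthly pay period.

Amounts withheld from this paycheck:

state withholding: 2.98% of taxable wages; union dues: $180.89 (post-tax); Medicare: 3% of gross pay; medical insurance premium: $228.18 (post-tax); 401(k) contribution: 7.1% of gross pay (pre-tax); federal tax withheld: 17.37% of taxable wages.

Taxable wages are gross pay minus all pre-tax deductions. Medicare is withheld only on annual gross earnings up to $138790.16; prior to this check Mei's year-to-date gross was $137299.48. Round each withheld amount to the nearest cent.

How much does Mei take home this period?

401(k) contribution: $5074.93 × 0.071 = $360.32
Taxable wages = $5074.93 − $360.32 = $4714.61
Federal tax withheld: $4714.61 × 0.1737 = $818.93
State withholding: $4714.61 × 0.0298 = $140.50
Medicare: only $138790.16 − $137299.48 = $1490.68 of this check is subject → $1490.68 × 0.03 = $44.72
Union dues: $180.89
Medical insurance premium: $228.18
Total deductions = $360.32 + $818.93 + $140.50 + $44.72 + $180.89 + $228.18 = $1773.54
Net pay = $5074.93 − $1773.54 = $3301.39

$3301.39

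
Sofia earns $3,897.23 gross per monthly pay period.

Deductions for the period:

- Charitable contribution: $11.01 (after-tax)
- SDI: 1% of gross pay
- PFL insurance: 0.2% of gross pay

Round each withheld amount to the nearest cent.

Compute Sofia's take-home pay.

$3,839.46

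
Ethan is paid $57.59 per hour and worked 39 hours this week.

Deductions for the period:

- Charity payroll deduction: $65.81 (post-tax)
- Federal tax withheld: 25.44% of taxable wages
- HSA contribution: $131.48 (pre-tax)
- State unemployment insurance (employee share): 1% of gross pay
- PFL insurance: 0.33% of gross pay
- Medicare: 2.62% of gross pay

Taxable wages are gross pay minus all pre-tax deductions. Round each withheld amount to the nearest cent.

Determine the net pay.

$1,422.06

Gross pay: 39 × $57.59 = $2,246.01
HSA contribution: $131.48
Taxable wages = $2,246.01 − $131.48 = $2,114.53
Federal tax withheld: $2,114.53 × 0.2544 = $537.94
State unemployment insurance (employee share): $2,246.01 × 0.01 = $22.46
PFL insurance: $2,246.01 × 0.0033 = $7.41
Medicare: $2,246.01 × 0.0262 = $58.85
Charity payroll deduction: $65.81
Total deductions = $131.48 + $537.94 + $22.46 + $7.41 + $58.85 + $65.81 = $823.95
Net pay = $2,246.01 − $823.95 = $1,422.06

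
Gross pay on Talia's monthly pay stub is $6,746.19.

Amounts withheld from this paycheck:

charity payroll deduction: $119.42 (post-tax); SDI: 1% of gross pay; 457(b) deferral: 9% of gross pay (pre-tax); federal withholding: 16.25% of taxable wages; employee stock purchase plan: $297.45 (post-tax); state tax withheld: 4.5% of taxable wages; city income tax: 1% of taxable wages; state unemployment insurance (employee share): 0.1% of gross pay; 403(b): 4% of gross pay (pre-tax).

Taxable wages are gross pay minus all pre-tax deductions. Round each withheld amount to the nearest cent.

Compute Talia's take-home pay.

$4,101.56

457(b) deferral: $6,746.19 × 0.09 = $607.16
403(b): $6,746.19 × 0.04 = $269.85
Pre-tax total = $607.16 + $269.85 = $877.01
Taxable wages = $6,746.19 − $877.01 = $5,869.18
City income tax: $5,869.18 × 0.01 = $58.69
Federal withholding: $5,869.18 × 0.1625 = $953.74
State tax withheld: $5,869.18 × 0.045 = $264.11
SDI: $6,746.19 × 0.01 = $67.46
State unemployment insurance (employee share): $6,746.19 × 0.001 = $6.75
Employee stock purchase plan: $297.45
Charity payroll deduction: $119.42
Total deductions = $607.16 + $269.85 + $58.69 + $953.74 + $264.11 + $67.46 + $6.75 + $297.45 + $119.42 = $2,644.63
Net pay = $6,746.19 − $2,644.63 = $4,101.56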